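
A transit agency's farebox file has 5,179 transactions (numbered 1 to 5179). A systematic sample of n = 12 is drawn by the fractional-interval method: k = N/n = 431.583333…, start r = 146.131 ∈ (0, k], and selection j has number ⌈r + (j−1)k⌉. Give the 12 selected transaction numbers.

j=1: r + 0k = 146.131 → ⌈·⌉ = 147
j=2: r + 1k = 577.714333… → ⌈·⌉ = 578
j=3: r + 2k = 1009.297666… → ⌈·⌉ = 1010
j=4: r + 3k = 1440.881 → ⌈·⌉ = 1441
j=5: r + 4k = 1872.464333… → ⌈·⌉ = 1873
j=6: r + 5k = 2304.047666… → ⌈·⌉ = 2305
j=7: r + 6k = 2735.631 → ⌈·⌉ = 2736
j=8: r + 7k = 3167.214333… → ⌈·⌉ = 3168
j=9: r + 8k = 3598.797666… → ⌈·⌉ = 3599
j=10: r + 9k = 4030.381 → ⌈·⌉ = 4031
j=11: r + 10k = 4461.964333… → ⌈·⌉ = 4462
j=12: r + 11k = 4893.547666… → ⌈·⌉ = 4894

147, 578, 1010, 1441, 1873, 2305, 2736, 3168, 3599, 4031, 4462, 4894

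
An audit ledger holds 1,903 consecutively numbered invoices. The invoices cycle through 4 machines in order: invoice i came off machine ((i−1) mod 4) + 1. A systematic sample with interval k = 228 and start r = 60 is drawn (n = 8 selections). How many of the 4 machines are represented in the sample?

Consecutive selections differ by k = 228, so their machine numbers differ by 228 mod 4 = 0.
gcd(228, 4) = 4, so the sample visits 4/4 = 1 distinct residues mod 4.
Start 60 is machine 4; the machines hit are 4.

1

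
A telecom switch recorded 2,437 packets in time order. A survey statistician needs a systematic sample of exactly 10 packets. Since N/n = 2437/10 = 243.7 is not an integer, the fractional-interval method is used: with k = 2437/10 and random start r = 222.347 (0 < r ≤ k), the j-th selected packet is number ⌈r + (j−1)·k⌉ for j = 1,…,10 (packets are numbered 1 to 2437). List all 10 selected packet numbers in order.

j=1: r + 0k = 222.347 → ⌈·⌉ = 223
j=2: r + 1k = 466.047 → ⌈·⌉ = 467
j=3: r + 2k = 709.747 → ⌈·⌉ = 710
j=4: r + 3k = 953.447 → ⌈·⌉ = 954
j=5: r + 4k = 1197.147 → ⌈·⌉ = 1198
j=6: r + 5k = 1440.847 → ⌈·⌉ = 1441
j=7: r + 6k = 1684.547 → ⌈·⌉ = 1685
j=8: r + 7k = 1928.247 → ⌈·⌉ = 1929
j=9: r + 8k = 2171.947 → ⌈·⌉ = 2172
j=10: r + 9k = 2415.647 → ⌈·⌉ = 2416

223, 467, 710, 954, 1198, 1441, 1685, 1929, 2172, 2416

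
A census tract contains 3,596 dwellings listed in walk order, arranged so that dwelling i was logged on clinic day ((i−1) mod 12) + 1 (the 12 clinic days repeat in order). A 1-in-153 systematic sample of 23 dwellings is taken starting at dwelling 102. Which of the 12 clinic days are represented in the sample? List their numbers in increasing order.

3, 6, 9, 12

Consecutive selections differ by k = 153, so their clinic day numbers differ by 153 mod 12 = 9.
gcd(153, 12) = 3, so the sample visits 12/3 = 4 distinct residues mod 12.
Start 102 is clinic day 6; the clinic days hit are 3, 6, 9, 12.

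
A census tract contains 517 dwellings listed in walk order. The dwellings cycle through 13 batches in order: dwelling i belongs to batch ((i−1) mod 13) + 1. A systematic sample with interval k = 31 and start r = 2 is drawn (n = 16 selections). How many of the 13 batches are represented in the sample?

13

Consecutive selections differ by k = 31, so their batch numbers differ by 31 mod 13 = 5.
gcd(31, 13) = 1, so the sample visits 13/1 = 13 distinct residues mod 13.
Start 2 is batch 2; the batches hit are 1, 2, 3, 4, 5, 6, 7, 8, 9, 10, 11, 12, 13.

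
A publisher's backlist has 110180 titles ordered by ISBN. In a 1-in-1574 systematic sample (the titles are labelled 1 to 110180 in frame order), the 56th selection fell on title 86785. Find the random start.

215

k = 1574
r = 86785 − (56−1)×1574 = 86785 − 86570 = 215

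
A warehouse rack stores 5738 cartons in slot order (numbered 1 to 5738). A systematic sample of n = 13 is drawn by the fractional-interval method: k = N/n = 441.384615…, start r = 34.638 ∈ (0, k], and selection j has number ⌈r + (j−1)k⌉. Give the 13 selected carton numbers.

35, 477, 918, 1359, 1801, 2242, 2683, 3125, 3566, 4008, 4449, 4890, 5332

j=1: r + 0k = 34.638 → ⌈·⌉ = 35
j=2: r + 1k = 476.022615… → ⌈·⌉ = 477
j=3: r + 2k = 917.407230… → ⌈·⌉ = 918
j=4: r + 3k = 1358.791846… → ⌈·⌉ = 1359
j=5: r + 4k = 1800.176461… → ⌈·⌉ = 1801
j=6: r + 5k = 2241.561076… → ⌈·⌉ = 2242
j=7: r + 6k = 2682.945692… → ⌈·⌉ = 2683
j=8: r + 7k = 3124.330307… → ⌈·⌉ = 3125
j=9: r + 8k = 3565.714923… → ⌈·⌉ = 3566
j=10: r + 9k = 4007.099538… → ⌈·⌉ = 4008
j=11: r + 10k = 4448.484153… → ⌈·⌉ = 4449
j=12: r + 11k = 4889.868769… → ⌈·⌉ = 4890
j=13: r + 12k = 5331.253384… → ⌈·⌉ = 5332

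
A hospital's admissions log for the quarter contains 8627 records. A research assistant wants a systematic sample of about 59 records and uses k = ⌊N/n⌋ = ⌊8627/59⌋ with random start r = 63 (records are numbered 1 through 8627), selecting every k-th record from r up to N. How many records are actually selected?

59

k = ⌊8627/59⌋ = 146
Achieved size = ⌊(8627 − 63)/146⌋ + 1 = ⌊8564/146⌋ + 1 = 58 + 1 = 59
(last selection: 63 + 58×146 = 8531 ≤ 8627; next would be 8677 > 8627)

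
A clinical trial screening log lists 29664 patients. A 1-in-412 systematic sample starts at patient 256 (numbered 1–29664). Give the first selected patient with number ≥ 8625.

k = 412
Steps past start: ⌈(8625 − 256)/412⌉ = ⌈8369/412⌉ = 21
Selected patient: 256 + 21×412 = 8908

8908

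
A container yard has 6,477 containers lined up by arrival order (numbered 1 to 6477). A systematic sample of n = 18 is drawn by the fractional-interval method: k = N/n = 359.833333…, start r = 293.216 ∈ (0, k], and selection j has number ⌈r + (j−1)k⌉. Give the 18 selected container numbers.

j=1: r + 0k = 293.216 → ⌈·⌉ = 294
j=2: r + 1k = 653.049333… → ⌈·⌉ = 654
j=3: r + 2k = 1012.882666… → ⌈·⌉ = 1013
j=4: r + 3k = 1372.716 → ⌈·⌉ = 1373
j=5: r + 4k = 1732.549333… → ⌈·⌉ = 1733
j=6: r + 5k = 2092.382666… → ⌈·⌉ = 2093
j=7: r + 6k = 2452.216 → ⌈·⌉ = 2453
j=8: r + 7k = 2812.049333… → ⌈·⌉ = 2813
j=9: r + 8k = 3171.882666… → ⌈·⌉ = 3172
j=10: r + 9k = 3531.716 → ⌈·⌉ = 3532
j=11: r + 10k = 3891.549333… → ⌈·⌉ = 3892
j=12: r + 11k = 4251.382666… → ⌈·⌉ = 4252
j=13: r + 12k = 4611.216 → ⌈·⌉ = 4612
j=14: r + 13k = 4971.049333… → ⌈·⌉ = 4972
j=15: r + 14k = 5330.882666… → ⌈·⌉ = 5331
j=16: r + 15k = 5690.716 → ⌈·⌉ = 5691
j=17: r + 16k = 6050.549333… → ⌈·⌉ = 6051
j=18: r + 17k = 6410.382666… → ⌈·⌉ = 6411

294, 654, 1013, 1373, 1733, 2093, 2453, 2813, 3172, 3532, 3892, 4252, 4612, 4972, 5331, 5691, 6051, 6411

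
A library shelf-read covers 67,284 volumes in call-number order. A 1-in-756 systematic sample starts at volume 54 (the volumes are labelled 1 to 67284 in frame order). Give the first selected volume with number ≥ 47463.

k = 756
Steps past start: ⌈(47463 − 54)/756⌉ = ⌈47409/756⌉ = 63
Selected volume: 54 + 63×756 = 47682

47682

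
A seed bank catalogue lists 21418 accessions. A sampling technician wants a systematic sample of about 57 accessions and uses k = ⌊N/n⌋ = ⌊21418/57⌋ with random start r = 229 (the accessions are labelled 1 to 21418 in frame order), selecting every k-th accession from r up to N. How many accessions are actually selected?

k = ⌊21418/57⌋ = 375
Achieved size = ⌊(21418 − 229)/375⌋ + 1 = ⌊21189/375⌋ + 1 = 56 + 1 = 57
(last selection: 229 + 56×375 = 21229 ≤ 21418; next would be 21604 > 21418)

57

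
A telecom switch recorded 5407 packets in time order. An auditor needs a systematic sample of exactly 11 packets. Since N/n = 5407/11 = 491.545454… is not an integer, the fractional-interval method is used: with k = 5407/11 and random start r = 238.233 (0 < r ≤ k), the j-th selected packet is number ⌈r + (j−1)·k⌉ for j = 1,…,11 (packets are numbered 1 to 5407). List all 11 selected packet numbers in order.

239, 730, 1222, 1713, 2205, 2696, 3188, 3680, 4171, 4663, 5154

j=1: r + 0k = 238.233 → ⌈·⌉ = 239
j=2: r + 1k = 729.778454… → ⌈·⌉ = 730
j=3: r + 2k = 1221.323909… → ⌈·⌉ = 1222
j=4: r + 3k = 1712.869363… → ⌈·⌉ = 1713
j=5: r + 4k = 2204.414818… → ⌈·⌉ = 2205
j=6: r + 5k = 2695.960272… → ⌈·⌉ = 2696
j=7: r + 6k = 3187.505727… → ⌈·⌉ = 3188
j=8: r + 7k = 3679.051181… → ⌈·⌉ = 3680
j=9: r + 8k = 4170.596636… → ⌈·⌉ = 4171
j=10: r + 9k = 4662.142090… → ⌈·⌉ = 4663
j=11: r + 10k = 5153.687545… → ⌈·⌉ = 5154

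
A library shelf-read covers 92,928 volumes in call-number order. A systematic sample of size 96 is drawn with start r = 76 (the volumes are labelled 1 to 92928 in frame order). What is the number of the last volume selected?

k = 92928/96 = 968
96th selection = r + (96−1)·k = 76 + 95×968 = 76 + 91960 = 92036

92036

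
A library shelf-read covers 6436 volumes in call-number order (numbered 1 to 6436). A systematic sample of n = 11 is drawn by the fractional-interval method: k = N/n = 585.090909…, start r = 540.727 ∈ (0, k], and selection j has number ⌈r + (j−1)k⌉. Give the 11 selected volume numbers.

j=1: r + 0k = 540.727 → ⌈·⌉ = 541
j=2: r + 1k = 1125.817909… → ⌈·⌉ = 1126
j=3: r + 2k = 1710.908818… → ⌈·⌉ = 1711
j=4: r + 3k = 2295.999727… → ⌈·⌉ = 2296
j=5: r + 4k = 2881.090636… → ⌈·⌉ = 2882
j=6: r + 5k = 3466.181545… → ⌈·⌉ = 3467
j=7: r + 6k = 4051.272454… → ⌈·⌉ = 4052
j=8: r + 7k = 4636.363363… → ⌈·⌉ = 4637
j=9: r + 8k = 5221.454272… → ⌈·⌉ = 5222
j=10: r + 9k = 5806.545181… → ⌈·⌉ = 5807
j=11: r + 10k = 6391.636090… → ⌈·⌉ = 6392

541, 1126, 1711, 2296, 2882, 3467, 4052, 4637, 5222, 5807, 6392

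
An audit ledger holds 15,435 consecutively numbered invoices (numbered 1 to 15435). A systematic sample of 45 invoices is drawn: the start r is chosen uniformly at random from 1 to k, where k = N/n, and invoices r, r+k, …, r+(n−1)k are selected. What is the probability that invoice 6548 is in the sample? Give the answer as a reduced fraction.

k = 15435/45 = 343.
Invoice 6548 is selected iff r ≡ 6548 (mod 343); exactly one such r in {1,…,343}.
Inclusion probability = 1/343.

1/343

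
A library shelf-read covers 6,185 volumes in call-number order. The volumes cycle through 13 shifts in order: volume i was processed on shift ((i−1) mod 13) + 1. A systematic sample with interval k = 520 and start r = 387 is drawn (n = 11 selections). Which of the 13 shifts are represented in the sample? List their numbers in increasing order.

Consecutive selections differ by k = 520, so their shift numbers differ by 520 mod 13 = 0.
gcd(520, 13) = 13, so the sample visits 13/13 = 1 distinct residues mod 13.
Start 387 is shift 10; the shifts hit are 10.

10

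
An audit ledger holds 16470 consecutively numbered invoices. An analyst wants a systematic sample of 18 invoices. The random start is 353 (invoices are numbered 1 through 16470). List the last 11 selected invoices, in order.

6758, 7673, 8588, 9503, 10418, 11333, 12248, 13163, 14078, 14993, 15908

k = N/n = 16470/18 = 915
8th selection = 353 + 7×915 = 6758
9th: 6758 + 915 = 7673
10th: 7673 + 915 = 8588
11th: 8588 + 915 = 9503
12th: 9503 + 915 = 10418
13th: 10418 + 915 = 11333
14th: 11333 + 915 = 12248
15th: 12248 + 915 = 13163
16th: 13163 + 915 = 14078
17th: 14078 + 915 = 14993
18th: 14993 + 915 = 15908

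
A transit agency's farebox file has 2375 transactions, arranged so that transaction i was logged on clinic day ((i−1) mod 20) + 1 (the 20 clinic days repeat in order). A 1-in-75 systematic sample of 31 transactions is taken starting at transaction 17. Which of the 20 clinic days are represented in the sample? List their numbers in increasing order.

Consecutive selections differ by k = 75, so their clinic day numbers differ by 75 mod 20 = 15.
gcd(75, 20) = 5, so the sample visits 20/5 = 4 distinct residues mod 20.
Start 17 is clinic day 17; the clinic days hit are 2, 7, 12, 17.

2, 7, 12, 17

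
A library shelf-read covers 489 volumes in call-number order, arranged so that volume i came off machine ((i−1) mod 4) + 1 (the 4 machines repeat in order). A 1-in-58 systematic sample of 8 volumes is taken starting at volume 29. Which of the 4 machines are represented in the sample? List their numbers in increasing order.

Consecutive selections differ by k = 58, so their machine numbers differ by 58 mod 4 = 2.
gcd(58, 4) = 2, so the sample visits 4/2 = 2 distinct residues mod 4.
Start 29 is machine 1; the machines hit are 1, 3.

1, 3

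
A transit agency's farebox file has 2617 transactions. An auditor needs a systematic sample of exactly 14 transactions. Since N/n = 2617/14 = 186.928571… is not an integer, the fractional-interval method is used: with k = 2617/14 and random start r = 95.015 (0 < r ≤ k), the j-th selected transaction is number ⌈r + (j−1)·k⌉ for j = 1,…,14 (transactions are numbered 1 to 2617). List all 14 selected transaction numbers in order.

j=1: r + 0k = 95.015 → ⌈·⌉ = 96
j=2: r + 1k = 281.943571… → ⌈·⌉ = 282
j=3: r + 2k = 468.872142… → ⌈·⌉ = 469
j=4: r + 3k = 655.800714… → ⌈·⌉ = 656
j=5: r + 4k = 842.729285… → ⌈·⌉ = 843
j=6: r + 5k = 1029.657857… → ⌈·⌉ = 1030
j=7: r + 6k = 1216.586428… → ⌈·⌉ = 1217
j=8: r + 7k = 1403.515 → ⌈·⌉ = 1404
j=9: r + 8k = 1590.443571… → ⌈·⌉ = 1591
j=10: r + 9k = 1777.372142… → ⌈·⌉ = 1778
j=11: r + 10k = 1964.300714… → ⌈·⌉ = 1965
j=12: r + 11k = 2151.229285… → ⌈·⌉ = 2152
j=13: r + 12k = 2338.157857… → ⌈·⌉ = 2339
j=14: r + 13k = 2525.086428… → ⌈·⌉ = 2526

96, 282, 469, 656, 843, 1030, 1217, 1404, 1591, 1778, 1965, 2152, 2339, 2526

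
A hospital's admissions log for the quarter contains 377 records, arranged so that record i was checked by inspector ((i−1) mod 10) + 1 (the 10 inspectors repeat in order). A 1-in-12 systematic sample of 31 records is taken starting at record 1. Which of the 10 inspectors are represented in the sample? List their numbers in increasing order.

Consecutive selections differ by k = 12, so their inspector numbers differ by 12 mod 10 = 2.
gcd(12, 10) = 2, so the sample visits 10/2 = 5 distinct residues mod 10.
Start 1 is inspector 1; the inspectors hit are 1, 3, 5, 7, 9.

1, 3, 5, 7, 9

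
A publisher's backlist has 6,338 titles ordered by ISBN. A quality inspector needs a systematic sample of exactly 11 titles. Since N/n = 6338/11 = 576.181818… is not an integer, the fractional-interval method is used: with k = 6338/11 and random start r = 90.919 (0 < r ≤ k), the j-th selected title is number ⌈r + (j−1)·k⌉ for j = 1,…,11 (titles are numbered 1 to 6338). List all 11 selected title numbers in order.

91, 668, 1244, 1820, 2396, 2972, 3549, 4125, 4701, 5277, 5853

j=1: r + 0k = 90.919 → ⌈·⌉ = 91
j=2: r + 1k = 667.100818… → ⌈·⌉ = 668
j=3: r + 2k = 1243.282636… → ⌈·⌉ = 1244
j=4: r + 3k = 1819.464454… → ⌈·⌉ = 1820
j=5: r + 4k = 2395.646272… → ⌈·⌉ = 2396
j=6: r + 5k = 2971.828090… → ⌈·⌉ = 2972
j=7: r + 6k = 3548.009909… → ⌈·⌉ = 3549
j=8: r + 7k = 4124.191727… → ⌈·⌉ = 4125
j=9: r + 8k = 4700.373545… → ⌈·⌉ = 4701
j=10: r + 9k = 5276.555363… → ⌈·⌉ = 5277
j=11: r + 10k = 5852.737181… → ⌈·⌉ = 5853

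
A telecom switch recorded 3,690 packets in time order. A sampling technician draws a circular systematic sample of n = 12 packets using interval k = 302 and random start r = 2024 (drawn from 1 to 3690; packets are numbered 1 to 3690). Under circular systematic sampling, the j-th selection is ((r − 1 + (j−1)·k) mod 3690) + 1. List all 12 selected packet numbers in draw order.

Selection 1: 2024
Selection 2: 2024 + 302 = 2326
Selection 3: 2326 + 302 = 2628
Selection 4: 2628 + 302 = 2930
Selection 5: 2930 + 302 = 3232
Selection 6: 3232 + 302 = 3534
Selection 7: 3534 + 302 = 3836 → 3836 − 3690 = 146
Selection 8: 146 + 302 = 448
Selection 9: 448 + 302 = 750
Selection 10: 750 + 302 = 1052
Selection 11: 1052 + 302 = 1354
Selection 12: 1354 + 302 = 1656

2024, 2326, 2628, 2930, 3232, 3534, 146, 448, 750, 1052, 1354, 1656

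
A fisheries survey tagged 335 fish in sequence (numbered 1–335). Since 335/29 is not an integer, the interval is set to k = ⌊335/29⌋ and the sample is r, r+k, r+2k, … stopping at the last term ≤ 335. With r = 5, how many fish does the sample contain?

k = ⌊335/29⌋ = 11
Achieved size = ⌊(335 − 5)/11⌋ + 1 = ⌊330/11⌋ + 1 = 30 + 1 = 31
(last selection: 5 + 30×11 = 335 ≤ 335; next would be 346 > 335)

31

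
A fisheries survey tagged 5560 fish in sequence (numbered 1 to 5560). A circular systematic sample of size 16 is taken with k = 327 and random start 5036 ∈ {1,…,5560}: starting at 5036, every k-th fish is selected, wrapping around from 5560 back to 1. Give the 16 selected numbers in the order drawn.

Selection 1: 5036
Selection 2: 5036 + 327 = 5363
Selection 3: 5363 + 327 = 5690 → 5690 − 5560 = 130
Selection 4: 130 + 327 = 457
Selection 5: 457 + 327 = 784
Selection 6: 784 + 327 = 1111
Selection 7: 1111 + 327 = 1438
Selection 8: 1438 + 327 = 1765
Selection 9: 1765 + 327 = 2092
Selection 10: 2092 + 327 = 2419
Selection 11: 2419 + 327 = 2746
Selection 12: 2746 + 327 = 3073
Selection 13: 3073 + 327 = 3400
Selection 14: 3400 + 327 = 3727
Selection 15: 3727 + 327 = 4054
Selection 16: 4054 + 327 = 4381

5036, 5363, 130, 457, 784, 1111, 1438, 1765, 2092, 2419, 2746, 3073, 3400, 3727, 4054, 4381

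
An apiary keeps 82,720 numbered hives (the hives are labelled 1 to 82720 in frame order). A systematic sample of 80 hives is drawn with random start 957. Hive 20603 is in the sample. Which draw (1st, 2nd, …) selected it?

k = 82720/80 = 1034
position = (20603 − 957)/1034 + 1 = 19646/1034 + 1 = 19 + 1 = 20

20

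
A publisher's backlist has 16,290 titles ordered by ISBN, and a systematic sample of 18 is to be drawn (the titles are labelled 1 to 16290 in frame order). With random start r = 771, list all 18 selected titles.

771, 1676, 2581, 3486, 4391, 5296, 6201, 7106, 8011, 8916, 9821, 10726, 11631, 12536, 13441, 14346, 15251, 16156

k = N/n = 16290/18 = 905
title 1: 771
title 2: 771 + 905 = 1676
title 3: 1676 + 905 = 2581
title 4: 2581 + 905 = 3486
title 5: 3486 + 905 = 4391
title 6: 4391 + 905 = 5296
title 7: 5296 + 905 = 6201
title 8: 6201 + 905 = 7106
title 9: 7106 + 905 = 8011
title 10: 8011 + 905 = 8916
title 11: 8916 + 905 = 9821
title 12: 9821 + 905 = 10726
title 13: 10726 + 905 = 11631
title 14: 11631 + 905 = 12536
title 15: 12536 + 905 = 13441
title 16: 13441 + 905 = 14346
title 17: 14346 + 905 = 15251
title 18: 15251 + 905 = 16156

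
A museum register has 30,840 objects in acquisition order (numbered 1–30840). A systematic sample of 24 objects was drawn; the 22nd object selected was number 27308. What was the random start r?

k = 30840/24 = 1285
r = 27308 − (22−1)×1285 = 27308 − 26985 = 323

323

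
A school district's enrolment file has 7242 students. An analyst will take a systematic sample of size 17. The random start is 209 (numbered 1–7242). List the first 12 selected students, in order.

k = N/n = 7242/17 = 426
student 1: 209
student 2: 209 + 426 = 635
student 3: 635 + 426 = 1061
student 4: 1061 + 426 = 1487
student 5: 1487 + 426 = 1913
student 6: 1913 + 426 = 2339
student 7: 2339 + 426 = 2765
student 8: 2765 + 426 = 3191
student 9: 3191 + 426 = 3617
student 10: 3617 + 426 = 4043
student 11: 4043 + 426 = 4469
student 12: 4469 + 426 = 4895

209, 635, 1061, 1487, 1913, 2339, 2765, 3191, 3617, 4043, 4469, 4895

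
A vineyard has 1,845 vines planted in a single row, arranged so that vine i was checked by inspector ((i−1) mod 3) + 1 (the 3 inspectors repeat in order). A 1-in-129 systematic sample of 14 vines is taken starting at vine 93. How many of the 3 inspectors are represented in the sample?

1

Consecutive selections differ by k = 129, so their inspector numbers differ by 129 mod 3 = 0.
gcd(129, 3) = 3, so the sample visits 3/3 = 1 distinct residues mod 3.
Start 93 is inspector 3; the inspectors hit are 3.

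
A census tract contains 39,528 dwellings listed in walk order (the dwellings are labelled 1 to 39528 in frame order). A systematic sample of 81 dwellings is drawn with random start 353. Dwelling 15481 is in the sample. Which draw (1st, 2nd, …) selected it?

32

k = 39528/81 = 488
position = (15481 − 353)/488 + 1 = 15128/488 + 1 = 31 + 1 = 32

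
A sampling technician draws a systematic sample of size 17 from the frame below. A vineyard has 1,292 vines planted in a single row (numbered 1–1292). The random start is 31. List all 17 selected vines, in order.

31, 107, 183, 259, 335, 411, 487, 563, 639, 715, 791, 867, 943, 1019, 1095, 1171, 1247

k = N/n = 1292/17 = 76
vine 1: 31
vine 2: 31 + 76 = 107
vine 3: 107 + 76 = 183
vine 4: 183 + 76 = 259
vine 5: 259 + 76 = 335
vine 6: 335 + 76 = 411
vine 7: 411 + 76 = 487
vine 8: 487 + 76 = 563
vine 9: 563 + 76 = 639
vine 10: 639 + 76 = 715
vine 11: 715 + 76 = 791
vine 12: 791 + 76 = 867
vine 13: 867 + 76 = 943
vine 14: 943 + 76 = 1019
vine 15: 1019 + 76 = 1095
vine 16: 1095 + 76 = 1171
vine 17: 1171 + 76 = 1247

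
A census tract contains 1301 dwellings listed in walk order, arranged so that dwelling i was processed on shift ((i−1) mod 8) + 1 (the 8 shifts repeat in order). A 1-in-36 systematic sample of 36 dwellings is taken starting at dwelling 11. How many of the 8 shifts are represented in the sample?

2

Consecutive selections differ by k = 36, so their shift numbers differ by 36 mod 8 = 4.
gcd(36, 8) = 4, so the sample visits 8/4 = 2 distinct residues mod 8.
Start 11 is shift 3; the shifts hit are 3, 7.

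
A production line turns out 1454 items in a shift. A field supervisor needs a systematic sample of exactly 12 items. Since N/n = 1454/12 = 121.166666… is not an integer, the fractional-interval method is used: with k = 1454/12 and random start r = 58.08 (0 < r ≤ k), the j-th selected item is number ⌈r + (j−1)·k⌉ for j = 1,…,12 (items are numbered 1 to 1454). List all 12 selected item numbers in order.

j=1: r + 0k = 58.08 → ⌈·⌉ = 59
j=2: r + 1k = 179.246666… → ⌈·⌉ = 180
j=3: r + 2k = 300.413333… → ⌈·⌉ = 301
j=4: r + 3k = 421.58 → ⌈·⌉ = 422
j=5: r + 4k = 542.746666… → ⌈·⌉ = 543
j=6: r + 5k = 663.913333… → ⌈·⌉ = 664
j=7: r + 6k = 785.08 → ⌈·⌉ = 786
j=8: r + 7k = 906.246666… → ⌈·⌉ = 907
j=9: r + 8k = 1027.413333… → ⌈·⌉ = 1028
j=10: r + 9k = 1148.58 → ⌈·⌉ = 1149
j=11: r + 10k = 1269.746666… → ⌈·⌉ = 1270
j=12: r + 11k = 1390.913333… → ⌈·⌉ = 1391

59, 180, 301, 422, 543, 664, 786, 907, 1028, 1149, 1270, 1391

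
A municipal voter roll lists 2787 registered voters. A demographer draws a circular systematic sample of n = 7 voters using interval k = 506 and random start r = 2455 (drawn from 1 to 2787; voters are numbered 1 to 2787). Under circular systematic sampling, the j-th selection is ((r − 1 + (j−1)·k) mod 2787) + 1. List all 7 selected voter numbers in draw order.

2455, 174, 680, 1186, 1692, 2198, 2704

Selection 1: 2455
Selection 2: 2455 + 506 = 2961 → 2961 − 2787 = 174
Selection 3: 174 + 506 = 680
Selection 4: 680 + 506 = 1186
Selection 5: 1186 + 506 = 1692
Selection 6: 1692 + 506 = 2198
Selection 7: 2198 + 506 = 2704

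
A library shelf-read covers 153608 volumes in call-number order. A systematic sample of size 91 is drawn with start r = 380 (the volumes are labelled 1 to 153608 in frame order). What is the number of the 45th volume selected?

74652

k = 153608/91 = 1688
45th selection = r + (45−1)·k = 380 + 44×1688 = 380 + 74272 = 74652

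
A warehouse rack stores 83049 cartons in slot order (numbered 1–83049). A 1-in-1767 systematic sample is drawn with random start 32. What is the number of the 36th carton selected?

61877

k = 1767
36th selection = r + (36−1)·k = 32 + 35×1767 = 32 + 61845 = 61877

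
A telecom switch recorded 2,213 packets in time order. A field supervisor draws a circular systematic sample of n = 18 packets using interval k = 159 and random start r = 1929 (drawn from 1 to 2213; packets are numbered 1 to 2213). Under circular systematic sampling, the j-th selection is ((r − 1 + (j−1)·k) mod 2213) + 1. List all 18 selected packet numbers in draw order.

1929, 2088, 34, 193, 352, 511, 670, 829, 988, 1147, 1306, 1465, 1624, 1783, 1942, 2101, 47, 206

Selection 1: 1929
Selection 2: 1929 + 159 = 2088
Selection 3: 2088 + 159 = 2247 → 2247 − 2213 = 34
Selection 4: 34 + 159 = 193
Selection 5: 193 + 159 = 352
Selection 6: 352 + 159 = 511
Selection 7: 511 + 159 = 670
Selection 8: 670 + 159 = 829
Selection 9: 829 + 159 = 988
Selection 10: 988 + 159 = 1147
Selection 11: 1147 + 159 = 1306
Selection 12: 1306 + 159 = 1465
Selection 13: 1465 + 159 = 1624
Selection 14: 1624 + 159 = 1783
Selection 15: 1783 + 159 = 1942
Selection 16: 1942 + 159 = 2101
Selection 17: 2101 + 159 = 2260 → 2260 − 2213 = 47
Selection 18: 47 + 159 = 206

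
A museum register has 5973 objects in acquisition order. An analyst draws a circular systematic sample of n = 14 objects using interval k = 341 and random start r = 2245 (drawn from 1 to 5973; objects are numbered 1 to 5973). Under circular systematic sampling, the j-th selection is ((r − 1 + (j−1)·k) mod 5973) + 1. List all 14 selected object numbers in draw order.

2245, 2586, 2927, 3268, 3609, 3950, 4291, 4632, 4973, 5314, 5655, 23, 364, 705

Selection 1: 2245
Selection 2: 2245 + 341 = 2586
Selection 3: 2586 + 341 = 2927
Selection 4: 2927 + 341 = 3268
Selection 5: 3268 + 341 = 3609
Selection 6: 3609 + 341 = 3950
Selection 7: 3950 + 341 = 4291
Selection 8: 4291 + 341 = 4632
Selection 9: 4632 + 341 = 4973
Selection 10: 4973 + 341 = 5314
Selection 11: 5314 + 341 = 5655
Selection 12: 5655 + 341 = 5996 → 5996 − 5973 = 23
Selection 13: 23 + 341 = 364
Selection 14: 364 + 341 = 705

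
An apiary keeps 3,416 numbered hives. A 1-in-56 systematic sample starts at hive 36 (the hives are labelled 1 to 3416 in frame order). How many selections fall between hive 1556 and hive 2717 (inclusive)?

20

k = 56
First selection ≥ 1556: 36 + ⌈(1556−36)/56⌉·56 = 36 + 28×56 = 1604
Last selection ≤ 2717: 36 + ⌊(2717−36)/56⌋·56 = 36 + 47×56 = 2668
Count = 47 − 28 + 1 = 20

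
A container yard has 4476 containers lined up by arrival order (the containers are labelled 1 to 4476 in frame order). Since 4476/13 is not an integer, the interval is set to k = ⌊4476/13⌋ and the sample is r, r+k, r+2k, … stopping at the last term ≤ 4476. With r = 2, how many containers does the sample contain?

14

k = ⌊4476/13⌋ = 344
Achieved size = ⌊(4476 − 2)/344⌋ + 1 = ⌊4474/344⌋ + 1 = 13 + 1 = 14
(last selection: 2 + 13×344 = 4474 ≤ 4476; next would be 4818 > 4476)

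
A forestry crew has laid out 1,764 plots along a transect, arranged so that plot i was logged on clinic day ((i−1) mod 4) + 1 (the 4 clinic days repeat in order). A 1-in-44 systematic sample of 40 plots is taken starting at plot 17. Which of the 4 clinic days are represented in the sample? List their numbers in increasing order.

1

Consecutive selections differ by k = 44, so their clinic day numbers differ by 44 mod 4 = 0.
gcd(44, 4) = 4, so the sample visits 4/4 = 1 distinct residues mod 4.
Start 17 is clinic day 1; the clinic days hit are 1.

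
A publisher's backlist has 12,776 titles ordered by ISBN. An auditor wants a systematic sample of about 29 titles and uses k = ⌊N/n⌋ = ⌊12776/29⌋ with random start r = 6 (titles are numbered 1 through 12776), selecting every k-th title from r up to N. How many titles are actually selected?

k = ⌊12776/29⌋ = 440
Achieved size = ⌊(12776 − 6)/440⌋ + 1 = ⌊12770/440⌋ + 1 = 29 + 1 = 30
(last selection: 6 + 29×440 = 12766 ≤ 12776; next would be 13206 > 12776)

30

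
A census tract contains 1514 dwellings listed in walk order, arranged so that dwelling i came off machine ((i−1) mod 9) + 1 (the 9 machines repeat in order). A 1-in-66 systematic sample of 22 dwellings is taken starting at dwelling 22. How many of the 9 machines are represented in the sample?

3

Consecutive selections differ by k = 66, so their machine numbers differ by 66 mod 9 = 3.
gcd(66, 9) = 3, so the sample visits 9/3 = 3 distinct residues mod 9.
Start 22 is machine 4; the machines hit are 1, 4, 7.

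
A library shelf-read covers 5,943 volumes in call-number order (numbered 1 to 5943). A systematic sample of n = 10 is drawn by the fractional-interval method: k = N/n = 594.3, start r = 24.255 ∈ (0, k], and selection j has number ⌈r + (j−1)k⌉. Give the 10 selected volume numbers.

j=1: r + 0k = 24.255 → ⌈·⌉ = 25
j=2: r + 1k = 618.555 → ⌈·⌉ = 619
j=3: r + 2k = 1212.855 → ⌈·⌉ = 1213
j=4: r + 3k = 1807.155 → ⌈·⌉ = 1808
j=5: r + 4k = 2401.455 → ⌈·⌉ = 2402
j=6: r + 5k = 2995.755 → ⌈·⌉ = 2996
j=7: r + 6k = 3590.055 → ⌈·⌉ = 3591
j=8: r + 7k = 4184.355 → ⌈·⌉ = 4185
j=9: r + 8k = 4778.655 → ⌈·⌉ = 4779
j=10: r + 9k = 5372.955 → ⌈·⌉ = 5373

25, 619, 1213, 1808, 2402, 2996, 3591, 4185, 4779, 5373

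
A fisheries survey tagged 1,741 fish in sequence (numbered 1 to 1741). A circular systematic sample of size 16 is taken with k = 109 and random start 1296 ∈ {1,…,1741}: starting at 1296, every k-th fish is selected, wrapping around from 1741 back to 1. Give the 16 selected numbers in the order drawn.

1296, 1405, 1514, 1623, 1732, 100, 209, 318, 427, 536, 645, 754, 863, 972, 1081, 1190

Selection 1: 1296
Selection 2: 1296 + 109 = 1405
Selection 3: 1405 + 109 = 1514
Selection 4: 1514 + 109 = 1623
Selection 5: 1623 + 109 = 1732
Selection 6: 1732 + 109 = 1841 → 1841 − 1741 = 100
Selection 7: 100 + 109 = 209
Selection 8: 209 + 109 = 318
Selection 9: 318 + 109 = 427
Selection 10: 427 + 109 = 536
Selection 11: 536 + 109 = 645
Selection 12: 645 + 109 = 754
Selection 13: 754 + 109 = 863
Selection 14: 863 + 109 = 972
Selection 15: 972 + 109 = 1081
Selection 16: 1081 + 109 = 1190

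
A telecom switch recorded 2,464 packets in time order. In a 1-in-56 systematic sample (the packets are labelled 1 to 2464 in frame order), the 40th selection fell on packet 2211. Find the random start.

27

k = 56
r = 2211 − (40−1)×56 = 2211 − 2184 = 27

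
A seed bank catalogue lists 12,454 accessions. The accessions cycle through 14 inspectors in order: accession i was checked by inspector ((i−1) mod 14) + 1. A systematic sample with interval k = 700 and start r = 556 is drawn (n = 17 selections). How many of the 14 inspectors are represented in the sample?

1

Consecutive selections differ by k = 700, so their inspector numbers differ by 700 mod 14 = 0.
gcd(700, 14) = 14, so the sample visits 14/14 = 1 distinct residues mod 14.
Start 556 is inspector 10; the inspectors hit are 10.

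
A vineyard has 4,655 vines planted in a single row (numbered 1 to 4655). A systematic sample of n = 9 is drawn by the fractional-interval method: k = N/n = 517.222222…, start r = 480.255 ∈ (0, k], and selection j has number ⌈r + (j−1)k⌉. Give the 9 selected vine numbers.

j=1: r + 0k = 480.255 → ⌈·⌉ = 481
j=2: r + 1k = 997.477222… → ⌈·⌉ = 998
j=3: r + 2k = 1514.699444… → ⌈·⌉ = 1515
j=4: r + 3k = 2031.921666… → ⌈·⌉ = 2032
j=5: r + 4k = 2549.143888… → ⌈·⌉ = 2550
j=6: r + 5k = 3066.366111… → ⌈·⌉ = 3067
j=7: r + 6k = 3583.588333… → ⌈·⌉ = 3584
j=8: r + 7k = 4100.810555… → ⌈·⌉ = 4101
j=9: r + 8k = 4618.032777… → ⌈·⌉ = 4619

481, 998, 1515, 2032, 2550, 3067, 3584, 4101, 4619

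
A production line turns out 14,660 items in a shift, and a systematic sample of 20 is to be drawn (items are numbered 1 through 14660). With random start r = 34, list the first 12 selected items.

k = N/n = 14660/20 = 733
item 1: 34
item 2: 34 + 733 = 767
item 3: 767 + 733 = 1500
item 4: 1500 + 733 = 2233
item 5: 2233 + 733 = 2966
item 6: 2966 + 733 = 3699
item 7: 3699 + 733 = 4432
item 8: 4432 + 733 = 5165
item 9: 5165 + 733 = 5898
item 10: 5898 + 733 = 6631
item 11: 6631 + 733 = 7364
item 12: 7364 + 733 = 8097

34, 767, 1500, 2233, 2966, 3699, 4432, 5165, 5898, 6631, 7364, 8097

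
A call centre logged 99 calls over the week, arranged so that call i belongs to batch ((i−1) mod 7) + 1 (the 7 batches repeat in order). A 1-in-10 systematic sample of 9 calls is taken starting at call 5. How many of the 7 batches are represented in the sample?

Consecutive selections differ by k = 10, so their batch numbers differ by 10 mod 7 = 3.
gcd(10, 7) = 1, so the sample visits 7/1 = 7 distinct residues mod 7.
Start 5 is batch 5; the batches hit are 1, 2, 3, 4, 5, 6, 7.

7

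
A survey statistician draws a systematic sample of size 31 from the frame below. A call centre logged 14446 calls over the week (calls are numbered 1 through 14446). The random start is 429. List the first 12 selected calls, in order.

429, 895, 1361, 1827, 2293, 2759, 3225, 3691, 4157, 4623, 5089, 5555

k = N/n = 14446/31 = 466
call 1: 429
call 2: 429 + 466 = 895
call 3: 895 + 466 = 1361
call 4: 1361 + 466 = 1827
call 5: 1827 + 466 = 2293
call 6: 2293 + 466 = 2759
call 7: 2759 + 466 = 3225
call 8: 3225 + 466 = 3691
call 9: 3691 + 466 = 4157
call 10: 4157 + 466 = 4623
call 11: 4623 + 466 = 5089
call 12: 5089 + 466 = 5555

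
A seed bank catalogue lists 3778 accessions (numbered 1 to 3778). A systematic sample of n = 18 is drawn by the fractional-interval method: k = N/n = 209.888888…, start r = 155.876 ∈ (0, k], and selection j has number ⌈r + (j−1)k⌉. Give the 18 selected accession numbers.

j=1: r + 0k = 155.876 → ⌈·⌉ = 156
j=2: r + 1k = 365.764888… → ⌈·⌉ = 366
j=3: r + 2k = 575.653777… → ⌈·⌉ = 576
j=4: r + 3k = 785.542666… → ⌈·⌉ = 786
j=5: r + 4k = 995.431555… → ⌈·⌉ = 996
j=6: r + 5k = 1205.320444… → ⌈·⌉ = 1206
j=7: r + 6k = 1415.209333… → ⌈·⌉ = 1416
j=8: r + 7k = 1625.098222… → ⌈·⌉ = 1626
j=9: r + 8k = 1834.987111… → ⌈·⌉ = 1835
j=10: r + 9k = 2044.876 → ⌈·⌉ = 2045
j=11: r + 10k = 2254.764888… → ⌈·⌉ = 2255
j=12: r + 11k = 2464.653777… → ⌈·⌉ = 2465
j=13: r + 12k = 2674.542666… → ⌈·⌉ = 2675
j=14: r + 13k = 2884.431555… → ⌈·⌉ = 2885
j=15: r + 14k = 3094.320444… → ⌈·⌉ = 3095
j=16: r + 15k = 3304.209333… → ⌈·⌉ = 3305
j=17: r + 16k = 3514.098222… → ⌈·⌉ = 3515
j=18: r + 17k = 3723.987111… → ⌈·⌉ = 3724

156, 366, 576, 786, 996, 1206, 1416, 1626, 1835, 2045, 2255, 2465, 2675, 2885, 3095, 3305, 3515, 3724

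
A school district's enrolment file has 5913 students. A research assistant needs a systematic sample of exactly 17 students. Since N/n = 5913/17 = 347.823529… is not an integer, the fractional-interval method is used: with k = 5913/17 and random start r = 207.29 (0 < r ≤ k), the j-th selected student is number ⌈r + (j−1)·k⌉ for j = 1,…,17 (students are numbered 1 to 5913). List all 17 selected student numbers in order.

208, 556, 903, 1251, 1599, 1947, 2295, 2643, 2990, 3338, 3686, 4034, 4382, 4729, 5077, 5425, 5773

j=1: r + 0k = 207.29 → ⌈·⌉ = 208
j=2: r + 1k = 555.113529… → ⌈·⌉ = 556
j=3: r + 2k = 902.937058… → ⌈·⌉ = 903
j=4: r + 3k = 1250.760588… → ⌈·⌉ = 1251
j=5: r + 4k = 1598.584117… → ⌈·⌉ = 1599
j=6: r + 5k = 1946.407647… → ⌈·⌉ = 1947
j=7: r + 6k = 2294.231176… → ⌈·⌉ = 2295
j=8: r + 7k = 2642.054705… → ⌈·⌉ = 2643
j=9: r + 8k = 2989.878235… → ⌈·⌉ = 2990
j=10: r + 9k = 3337.701764… → ⌈·⌉ = 3338
j=11: r + 10k = 3685.525294… → ⌈·⌉ = 3686
j=12: r + 11k = 4033.348823… → ⌈·⌉ = 4034
j=13: r + 12k = 4381.172352… → ⌈·⌉ = 4382
j=14: r + 13k = 4728.995882… → ⌈·⌉ = 4729
j=15: r + 14k = 5076.819411… → ⌈·⌉ = 5077
j=16: r + 15k = 5424.642941… → ⌈·⌉ = 5425
j=17: r + 16k = 5772.466470… → ⌈·⌉ = 5773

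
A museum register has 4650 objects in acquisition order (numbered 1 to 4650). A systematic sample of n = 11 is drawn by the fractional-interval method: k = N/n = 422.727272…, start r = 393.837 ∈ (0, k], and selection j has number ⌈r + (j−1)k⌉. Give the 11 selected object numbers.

394, 817, 1240, 1663, 2085, 2508, 2931, 3353, 3776, 4199, 4622

j=1: r + 0k = 393.837 → ⌈·⌉ = 394
j=2: r + 1k = 816.564272… → ⌈·⌉ = 817
j=3: r + 2k = 1239.291545… → ⌈·⌉ = 1240
j=4: r + 3k = 1662.018818… → ⌈·⌉ = 1663
j=5: r + 4k = 2084.746090… → ⌈·⌉ = 2085
j=6: r + 5k = 2507.473363… → ⌈·⌉ = 2508
j=7: r + 6k = 2930.200636… → ⌈·⌉ = 2931
j=8: r + 7k = 3352.927909… → ⌈·⌉ = 3353
j=9: r + 8k = 3775.655181… → ⌈·⌉ = 3776
j=10: r + 9k = 4198.382454… → ⌈·⌉ = 4199
j=11: r + 10k = 4621.109727… → ⌈·⌉ = 4622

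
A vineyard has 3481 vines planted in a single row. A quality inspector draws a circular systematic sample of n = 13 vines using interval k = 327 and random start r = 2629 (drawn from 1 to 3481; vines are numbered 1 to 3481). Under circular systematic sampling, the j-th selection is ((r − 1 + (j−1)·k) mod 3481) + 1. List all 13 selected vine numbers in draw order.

Selection 1: 2629
Selection 2: 2629 + 327 = 2956
Selection 3: 2956 + 327 = 3283
Selection 4: 3283 + 327 = 3610 → 3610 − 3481 = 129
Selection 5: 129 + 327 = 456
Selection 6: 456 + 327 = 783
Selection 7: 783 + 327 = 1110
Selection 8: 1110 + 327 = 1437
Selection 9: 1437 + 327 = 1764
Selection 10: 1764 + 327 = 2091
Selection 11: 2091 + 327 = 2418
Selection 12: 2418 + 327 = 2745
Selection 13: 2745 + 327 = 3072

2629, 2956, 3283, 129, 456, 783, 1110, 1437, 1764, 2091, 2418, 2745, 3072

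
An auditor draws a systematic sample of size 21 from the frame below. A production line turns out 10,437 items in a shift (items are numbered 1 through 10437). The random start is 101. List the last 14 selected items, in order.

k = N/n = 10437/21 = 497
8th selection = 101 + 7×497 = 3580
9th: 3580 + 497 = 4077
10th: 4077 + 497 = 4574
11th: 4574 + 497 = 5071
12th: 5071 + 497 = 5568
13th: 5568 + 497 = 6065
14th: 6065 + 497 = 6562
15th: 6562 + 497 = 7059
16th: 7059 + 497 = 7556
17th: 7556 + 497 = 8053
18th: 8053 + 497 = 8550
19th: 8550 + 497 = 9047
20th: 9047 + 497 = 9544
21st: 9544 + 497 = 10041

3580, 4077, 4574, 5071, 5568, 6065, 6562, 7059, 7556, 8053, 8550, 9047, 9544, 10041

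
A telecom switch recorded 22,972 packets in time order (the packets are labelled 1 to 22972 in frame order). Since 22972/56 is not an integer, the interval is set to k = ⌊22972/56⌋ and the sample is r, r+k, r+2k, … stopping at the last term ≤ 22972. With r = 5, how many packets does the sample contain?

k = ⌊22972/56⌋ = 410
Achieved size = ⌊(22972 − 5)/410⌋ + 1 = ⌊22967/410⌋ + 1 = 56 + 1 = 57
(last selection: 5 + 56×410 = 22965 ≤ 22972; next would be 23375 > 22972)

57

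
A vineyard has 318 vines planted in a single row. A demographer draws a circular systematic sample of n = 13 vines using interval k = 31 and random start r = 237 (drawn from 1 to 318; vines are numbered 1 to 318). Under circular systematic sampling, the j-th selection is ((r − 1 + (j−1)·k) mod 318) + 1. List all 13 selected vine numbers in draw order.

Selection 1: 237
Selection 2: 237 + 31 = 268
Selection 3: 268 + 31 = 299
Selection 4: 299 + 31 = 330 → 330 − 318 = 12
Selection 5: 12 + 31 = 43
Selection 6: 43 + 31 = 74
Selection 7: 74 + 31 = 105
Selection 8: 105 + 31 = 136
Selection 9: 136 + 31 = 167
Selection 10: 167 + 31 = 198
Selection 11: 198 + 31 = 229
Selection 12: 229 + 31 = 260
Selection 13: 260 + 31 = 291

237, 268, 299, 12, 43, 74, 105, 136, 167, 198, 229, 260, 291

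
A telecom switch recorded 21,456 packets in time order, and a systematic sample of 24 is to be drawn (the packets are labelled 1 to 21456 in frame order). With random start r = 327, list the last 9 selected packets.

k = N/n = 21456/24 = 894
16th selection = 327 + 15×894 = 13737
17th: 13737 + 894 = 14631
18th: 14631 + 894 = 15525
19th: 15525 + 894 = 16419
20th: 16419 + 894 = 17313
21st: 17313 + 894 = 18207
22nd: 18207 + 894 = 19101
23rd: 19101 + 894 = 19995
24th: 19995 + 894 = 20889

13737, 14631, 15525, 16419, 17313, 18207, 19101, 19995, 20889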